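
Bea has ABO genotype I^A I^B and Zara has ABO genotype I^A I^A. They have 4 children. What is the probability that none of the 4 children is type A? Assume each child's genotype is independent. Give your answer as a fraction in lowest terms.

1/16

ABO cross I^A I^B × I^A I^A → 1/2 A, 1/2 AB.
So P(type A) = 1/2 per child.
P(not type A) = 1/2 for one child; (1/2)^4 = 1/16.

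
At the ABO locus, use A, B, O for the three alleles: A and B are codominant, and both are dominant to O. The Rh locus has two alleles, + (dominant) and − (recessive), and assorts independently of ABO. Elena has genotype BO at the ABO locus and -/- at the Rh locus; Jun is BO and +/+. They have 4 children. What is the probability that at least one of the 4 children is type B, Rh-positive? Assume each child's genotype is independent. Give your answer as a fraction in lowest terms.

255/256

ABO cross BO × BO → 1/4 O, 3/4 B.
Rh cross -/- × +/+ → 1 Rh+; so P(type B, Rh-positive) = 3/4 × 1 = 3/4 per child.
P(none) = (1/4)^4 = 1/256; P(at least one) = 1 − 1/256 = 255/256.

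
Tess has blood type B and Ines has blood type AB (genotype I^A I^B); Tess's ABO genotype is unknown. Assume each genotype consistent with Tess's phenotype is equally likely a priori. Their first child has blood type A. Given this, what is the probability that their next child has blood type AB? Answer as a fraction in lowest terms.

1/4

Possible genotypes: Tess ∈ {I^B I^B, I^B i}; Ines ∈ {I^A I^B}.
Weight each parental genotype pair by prior × P(type-A child):
  I^B i × I^A I^B: posterior weight 1; P(next child type AB) = 1/4.
Weighted sum = 1/4.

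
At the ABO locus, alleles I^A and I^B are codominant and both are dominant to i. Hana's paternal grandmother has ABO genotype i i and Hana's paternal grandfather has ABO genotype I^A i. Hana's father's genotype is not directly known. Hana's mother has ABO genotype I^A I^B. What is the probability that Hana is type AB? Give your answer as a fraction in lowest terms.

1/8

Hana's father's ABO genotype from i i × I^A i: 1/2 I^A i, 1/2 i i.
Crossing each possibility with the mother I^A I^B and summing P(type AB): 1/2·1/4 + 1/2·0 = 1/8.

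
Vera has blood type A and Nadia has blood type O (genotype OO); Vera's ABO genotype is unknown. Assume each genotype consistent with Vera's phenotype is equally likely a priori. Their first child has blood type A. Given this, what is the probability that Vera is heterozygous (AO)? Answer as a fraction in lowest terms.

Possible genotypes: Vera ∈ {AA, AO}; Nadia ∈ {OO}.
Weight each parental genotype pair by prior × P(type-A child):
  AA × OO: posterior weight 2/3.
  AO × OO: posterior weight 1/3.
Sum the posterior weight over pairs where Vera is AO: 1/3.

1/3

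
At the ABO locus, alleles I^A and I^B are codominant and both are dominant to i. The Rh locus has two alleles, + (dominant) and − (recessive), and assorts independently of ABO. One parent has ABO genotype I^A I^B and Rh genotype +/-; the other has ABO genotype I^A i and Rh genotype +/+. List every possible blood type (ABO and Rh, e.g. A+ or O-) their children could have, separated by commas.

Gametes from I^A I^B × I^A i give offspring ABO genotypes I^A I^A, I^A I^B, I^A i, I^B i, i.e. phenotypes A, B, AB.
Rh cross +/- × +/+ → phenotypes Rh+.
Combining independently: A+, B+, AB+.

A+, B+, AB+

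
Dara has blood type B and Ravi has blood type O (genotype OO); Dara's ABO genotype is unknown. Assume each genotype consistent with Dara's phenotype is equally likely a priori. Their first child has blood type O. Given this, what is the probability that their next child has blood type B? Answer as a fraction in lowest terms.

Possible genotypes: Dara ∈ {BB, BO}; Ravi ∈ {OO}.
Weight each parental genotype pair by prior × P(type-O child):
  BO × OO: posterior weight 1; P(next child type B) = 1/2.
Weighted sum = 1/2.

1/2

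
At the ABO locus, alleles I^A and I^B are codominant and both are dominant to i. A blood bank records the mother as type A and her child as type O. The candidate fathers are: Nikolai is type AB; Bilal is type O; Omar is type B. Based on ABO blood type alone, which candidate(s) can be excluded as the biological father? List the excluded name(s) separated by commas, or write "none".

A candidate is excluded only if no genotype consistent with his phenotype could produce a type O child with a type A mother.
Nikolai (type AB): no genotype consistent with that phenotype can produce a type-O child with a type-A mother.

Nikolai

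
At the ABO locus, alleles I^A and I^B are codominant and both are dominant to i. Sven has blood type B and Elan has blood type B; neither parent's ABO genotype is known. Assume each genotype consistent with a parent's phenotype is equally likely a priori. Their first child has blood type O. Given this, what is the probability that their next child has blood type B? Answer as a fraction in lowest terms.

3/4

Possible genotypes: Sven ∈ {I^B I^B, I^B i}; Elan ∈ {I^B I^B, I^B i}.
Weight each parental genotype pair by prior × P(type-O child):
  I^B i × I^B i: posterior weight 1; P(next child type B) = 3/4.
Weighted sum = 3/4.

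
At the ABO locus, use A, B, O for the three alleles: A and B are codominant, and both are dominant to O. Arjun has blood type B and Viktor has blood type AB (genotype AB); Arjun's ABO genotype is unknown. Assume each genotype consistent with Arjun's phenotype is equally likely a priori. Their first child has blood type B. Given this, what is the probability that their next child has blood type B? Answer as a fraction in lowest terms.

1/2

Possible genotypes: Arjun ∈ {BB, BO}; Viktor ∈ {AB}.
Weight each parental genotype pair by prior × P(type-B child):
  BB × AB: posterior weight 1/2; P(next child type B) = 1/2.
  BO × AB: posterior weight 1/2; P(next child type B) = 1/2.
Weighted sum = 1/2.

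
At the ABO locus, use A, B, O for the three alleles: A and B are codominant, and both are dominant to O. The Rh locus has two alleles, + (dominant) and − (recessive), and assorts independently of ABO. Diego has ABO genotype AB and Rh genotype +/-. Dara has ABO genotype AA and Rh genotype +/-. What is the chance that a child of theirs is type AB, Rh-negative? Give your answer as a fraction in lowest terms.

ABO cross AB × AA → offspring phenotypes: 1/2 A, 1/2 AB.
Rh cross +/- × +/- → 3/4 Rh+, 1/4 Rh-.
Independent loci: P(type AB, Rh-negative) = 1/2 × 1/4 = 1/8.

1/8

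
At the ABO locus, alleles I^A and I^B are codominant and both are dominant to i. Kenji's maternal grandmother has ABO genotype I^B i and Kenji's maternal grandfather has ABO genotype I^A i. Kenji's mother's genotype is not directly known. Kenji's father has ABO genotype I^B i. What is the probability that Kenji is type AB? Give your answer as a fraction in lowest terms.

1/8

Kenji's mother's ABO genotype from I^B i × I^A i: 1/4 I^A I^B, 1/4 I^A i, 1/4 I^B i, 1/4 i i.
Crossing each possibility with the father I^B i and summing P(type AB): 1/4·1/4 + 1/4·1/4 + 1/4·0 + 1/4·0 = 1/8.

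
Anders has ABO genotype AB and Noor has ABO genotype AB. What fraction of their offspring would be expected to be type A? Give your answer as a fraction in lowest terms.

ABO cross AB × AB → offspring phenotypes: 1/4 A, 1/4 B, 1/2 AB.
So P(type A) = 1/4.

1/4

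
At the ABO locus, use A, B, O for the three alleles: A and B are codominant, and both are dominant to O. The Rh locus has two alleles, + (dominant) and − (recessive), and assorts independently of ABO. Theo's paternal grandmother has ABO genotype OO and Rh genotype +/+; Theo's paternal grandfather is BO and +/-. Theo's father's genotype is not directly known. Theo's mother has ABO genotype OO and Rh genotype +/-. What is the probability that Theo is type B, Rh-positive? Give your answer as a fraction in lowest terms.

Theo's father's ABO genotype from OO × BO: 1/2 BO, 1/2 OO.
Crossing each possibility with the mother OO and summing P(type B): 1/2·1/2 + 1/2·0 = 1/4.
Similarly for Rh via the father's Rh distribution: P(Rh+) = 7/8.
Independent loci: 1/4 × 7/8 = 7/32.

7/32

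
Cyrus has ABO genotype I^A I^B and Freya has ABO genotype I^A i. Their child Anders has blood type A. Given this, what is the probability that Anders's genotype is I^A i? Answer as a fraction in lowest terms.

Cross I^A I^B × I^A i → 1/4 I^A I^A, 1/4 I^A I^B, 1/4 I^A i, 1/4 I^B i.
Type-A genotypes among offspring: I^A I^A (1/4), I^A i (1/4); total 1/2.
P(I^A i | type A) = (1/4) / (1/2) = 1/2.

1/2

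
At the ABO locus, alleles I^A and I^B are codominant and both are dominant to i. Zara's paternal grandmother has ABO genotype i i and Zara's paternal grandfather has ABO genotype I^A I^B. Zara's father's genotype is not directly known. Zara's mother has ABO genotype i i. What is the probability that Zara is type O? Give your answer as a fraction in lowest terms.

1/2

Zara's father's ABO genotype from i i × I^A I^B: 1/2 I^A i, 1/2 I^B i.
Crossing each possibility with the mother i i and summing P(type O): 1/2·1/2 + 1/2·1/2 = 1/2.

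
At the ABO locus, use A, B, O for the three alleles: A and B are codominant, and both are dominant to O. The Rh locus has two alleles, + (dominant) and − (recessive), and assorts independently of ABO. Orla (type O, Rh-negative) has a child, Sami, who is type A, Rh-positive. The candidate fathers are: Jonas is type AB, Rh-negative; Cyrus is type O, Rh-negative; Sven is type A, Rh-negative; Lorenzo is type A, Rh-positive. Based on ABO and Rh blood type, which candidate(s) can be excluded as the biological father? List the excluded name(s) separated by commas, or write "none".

Jonas, Cyrus, Sven

A candidate is excluded only if no genotype consistent with his phenotype could produce a type A, Rh-positive child with a type O, Rh-negative mother.
Jonas (type AB, Rh-): no genotype consistent with that phenotype can produce a type-A Rh+ child with a type-O mother.
Cyrus (type O, Rh-): no genotype consistent with that phenotype can produce a type-A Rh+ child with a type-O mother.
Sven (type A, Rh-): no genotype consistent with that phenotype can produce a type-A Rh+ child with a type-O mother.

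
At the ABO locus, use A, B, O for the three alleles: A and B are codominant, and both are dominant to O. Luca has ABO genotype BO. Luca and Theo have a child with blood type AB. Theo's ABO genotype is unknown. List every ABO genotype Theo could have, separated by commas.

AA, AB, AO

For each candidate genotype of Theo, check whether crossing it with BO can produce every observed child phenotype.
  AA → possible child types {A, AB} ✓
  AB → possible child types {A, B, AB} ✓
  AO → possible child types {O, A, B, AB} ✓
  BB → possible child types {B} ✗
  BO → possible child types {O, B} ✗
  OO → possible child types {O, B} ✗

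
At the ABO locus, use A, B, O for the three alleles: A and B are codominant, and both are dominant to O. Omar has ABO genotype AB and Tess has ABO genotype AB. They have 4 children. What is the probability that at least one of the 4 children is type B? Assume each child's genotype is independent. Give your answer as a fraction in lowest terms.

175/256

ABO cross AB × AB → 1/4 A, 1/4 B, 1/2 AB.
So P(type B) = 1/4 per child.
P(none) = (3/4)^4 = 81/256; P(at least one) = 1 − 81/256 = 175/256.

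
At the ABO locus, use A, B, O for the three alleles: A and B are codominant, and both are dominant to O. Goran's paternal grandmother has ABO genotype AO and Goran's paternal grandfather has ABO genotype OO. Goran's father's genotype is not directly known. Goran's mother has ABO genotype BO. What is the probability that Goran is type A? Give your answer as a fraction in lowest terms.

Goran's father's ABO genotype from AO × OO: 1/2 AO, 1/2 OO.
Crossing each possibility with the mother BO and summing P(type A): 1/2·1/4 + 1/2·0 = 1/8.

1/8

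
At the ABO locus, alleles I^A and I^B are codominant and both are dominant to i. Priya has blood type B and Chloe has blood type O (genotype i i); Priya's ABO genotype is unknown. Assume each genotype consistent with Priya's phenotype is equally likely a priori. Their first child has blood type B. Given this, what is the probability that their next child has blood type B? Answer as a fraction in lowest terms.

Possible genotypes: Priya ∈ {I^B I^B, I^B i}; Chloe ∈ {i i}.
Weight each parental genotype pair by prior × P(type-B child):
  I^B I^B × i i: posterior weight 2/3; P(next child type B) = 1.
  I^B i × i i: posterior weight 1/3; P(next child type B) = 1/2.
Weighted sum = 5/6.

5/6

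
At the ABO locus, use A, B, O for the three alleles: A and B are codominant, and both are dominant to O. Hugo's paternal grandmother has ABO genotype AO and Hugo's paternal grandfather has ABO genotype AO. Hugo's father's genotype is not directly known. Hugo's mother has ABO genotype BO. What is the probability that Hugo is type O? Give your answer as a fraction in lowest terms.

Hugo's father's ABO genotype from AO × AO: 1/4 AA, 1/2 AO, 1/4 OO.
Crossing each possibility with the mother BO and summing P(type O): 1/4·0 + 1/2·1/4 + 1/4·1/2 = 1/4.

1/4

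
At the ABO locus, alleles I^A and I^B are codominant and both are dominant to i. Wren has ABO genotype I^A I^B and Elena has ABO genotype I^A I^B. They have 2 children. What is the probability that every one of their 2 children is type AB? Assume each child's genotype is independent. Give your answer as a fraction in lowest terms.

1/4

ABO cross I^A I^B × I^A I^B → 1/4 A, 1/4 B, 1/2 AB.
So P(type AB) = 1/2 per child.
All 2 independent: (1/2)^2 = 1/4.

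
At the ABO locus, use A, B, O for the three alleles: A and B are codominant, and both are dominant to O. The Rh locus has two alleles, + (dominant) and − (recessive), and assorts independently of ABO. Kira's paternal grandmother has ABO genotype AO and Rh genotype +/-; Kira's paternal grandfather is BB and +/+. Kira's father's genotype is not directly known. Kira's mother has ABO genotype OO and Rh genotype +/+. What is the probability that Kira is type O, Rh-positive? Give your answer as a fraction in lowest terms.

Kira's father's ABO genotype from AO × BB: 1/2 AB, 1/2 BO.
Crossing each possibility with the mother OO and summing P(type O): 1/2·0 + 1/2·1/2 = 1/4.
Similarly for Rh via the father's Rh distribution: P(Rh+) = 1.
Independent loci: 1/4 × 1 = 1/4.

1/4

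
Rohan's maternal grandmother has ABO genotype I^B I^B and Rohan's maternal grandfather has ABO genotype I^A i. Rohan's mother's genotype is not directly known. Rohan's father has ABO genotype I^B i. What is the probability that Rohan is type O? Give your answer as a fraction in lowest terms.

Rohan's mother's ABO genotype from I^B I^B × I^A i: 1/2 I^A I^B, 1/2 I^B i.
Crossing each possibility with the father I^B i and summing P(type O): 1/2·0 + 1/2·1/4 = 1/8.

1/8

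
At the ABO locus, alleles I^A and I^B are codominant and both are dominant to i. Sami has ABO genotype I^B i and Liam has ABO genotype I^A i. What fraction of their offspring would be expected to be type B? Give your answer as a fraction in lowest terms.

1/4

ABO cross I^B i × I^A i → offspring phenotypes: 1/4 O, 1/4 A, 1/4 B, 1/4 AB.
So P(type B) = 1/4.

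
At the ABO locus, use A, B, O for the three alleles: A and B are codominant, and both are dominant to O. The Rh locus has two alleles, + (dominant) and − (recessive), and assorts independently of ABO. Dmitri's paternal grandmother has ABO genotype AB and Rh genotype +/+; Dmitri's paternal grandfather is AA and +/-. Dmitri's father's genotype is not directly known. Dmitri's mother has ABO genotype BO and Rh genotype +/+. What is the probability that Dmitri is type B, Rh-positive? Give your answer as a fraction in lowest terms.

Dmitri's father's ABO genotype from AB × AA: 1/2 AA, 1/2 AB.
Crossing each possibility with the mother BO and summing P(type B): 1/2·0 + 1/2·1/2 = 1/4.
Similarly for Rh via the father's Rh distribution: P(Rh+) = 1.
Independent loci: 1/4 × 1 = 1/4.

1/4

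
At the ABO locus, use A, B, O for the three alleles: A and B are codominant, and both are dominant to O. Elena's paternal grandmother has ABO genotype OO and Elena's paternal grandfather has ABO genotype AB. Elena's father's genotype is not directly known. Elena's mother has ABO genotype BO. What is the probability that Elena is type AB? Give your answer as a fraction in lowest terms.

1/8

Elena's father's ABO genotype from OO × AB: 1/2 AO, 1/2 BO.
Crossing each possibility with the mother BO and summing P(type AB): 1/2·1/4 + 1/2·0 = 1/8.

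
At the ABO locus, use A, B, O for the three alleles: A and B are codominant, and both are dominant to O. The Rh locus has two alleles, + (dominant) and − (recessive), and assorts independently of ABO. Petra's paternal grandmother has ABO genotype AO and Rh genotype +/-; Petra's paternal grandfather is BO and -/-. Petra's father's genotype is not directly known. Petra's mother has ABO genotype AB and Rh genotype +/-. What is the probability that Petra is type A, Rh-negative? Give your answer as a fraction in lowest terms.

Petra's father's ABO genotype from AO × BO: 1/4 AB, 1/4 AO, 1/4 BO, 1/4 OO.
Crossing each possibility with the mother AB and summing P(type A): 1/4·1/4 + 1/4·1/2 + 1/4·1/4 + 1/4·1/2 = 3/8.
Similarly for Rh via the father's Rh distribution: P(Rh-) = 3/8.
Independent loci: 3/8 × 3/8 = 9/64.

9/64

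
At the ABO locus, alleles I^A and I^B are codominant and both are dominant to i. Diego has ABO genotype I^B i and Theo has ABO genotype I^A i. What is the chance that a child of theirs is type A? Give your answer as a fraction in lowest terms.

ABO cross I^B i × I^A i → offspring phenotypes: 1/4 O, 1/4 A, 1/4 B, 1/4 AB.
So P(type A) = 1/4.

1/4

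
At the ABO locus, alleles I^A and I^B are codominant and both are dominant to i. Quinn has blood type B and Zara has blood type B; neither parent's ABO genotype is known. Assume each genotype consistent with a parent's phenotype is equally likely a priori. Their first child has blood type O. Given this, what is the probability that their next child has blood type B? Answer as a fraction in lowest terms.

3/4

Possible genotypes: Quinn ∈ {I^B I^B, I^B i}; Zara ∈ {I^B I^B, I^B i}.
Weight each parental genotype pair by prior × P(type-O child):
  I^B i × I^B i: posterior weight 1; P(next child type B) = 3/4.
Weighted sum = 3/4.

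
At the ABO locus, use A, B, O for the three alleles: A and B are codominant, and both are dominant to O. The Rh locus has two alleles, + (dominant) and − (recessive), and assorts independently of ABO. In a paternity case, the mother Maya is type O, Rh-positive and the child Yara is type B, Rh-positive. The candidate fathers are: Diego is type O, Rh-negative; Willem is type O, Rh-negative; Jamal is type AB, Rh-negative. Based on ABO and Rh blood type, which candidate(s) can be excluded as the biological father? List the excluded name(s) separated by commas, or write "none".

A candidate is excluded only if no genotype consistent with his phenotype could produce a type B, Rh-positive child with a type O, Rh-positive mother.
Diego (type O, Rh-): no genotype consistent with that phenotype can produce a type-B Rh+ child with a type-O mother.
Willem (type O, Rh-): no genotype consistent with that phenotype can produce a type-B Rh+ child with a type-O mother.

Diego, Willem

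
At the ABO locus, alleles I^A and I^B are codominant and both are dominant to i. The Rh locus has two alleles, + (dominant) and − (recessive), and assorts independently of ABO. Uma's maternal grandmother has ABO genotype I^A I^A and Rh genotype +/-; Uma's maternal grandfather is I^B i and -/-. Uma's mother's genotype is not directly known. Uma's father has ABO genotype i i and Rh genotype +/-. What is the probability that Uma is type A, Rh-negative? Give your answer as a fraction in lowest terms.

3/16

Uma's mother's ABO genotype from I^A I^A × I^B i: 1/2 I^A I^B, 1/2 I^A i.
Crossing each possibility with the father i i and summing P(type A): 1/2·1/2 + 1/2·1/2 = 1/2.
Similarly for Rh via the mother's Rh distribution: P(Rh-) = 3/8.
Independent loci: 1/2 × 3/8 = 3/16.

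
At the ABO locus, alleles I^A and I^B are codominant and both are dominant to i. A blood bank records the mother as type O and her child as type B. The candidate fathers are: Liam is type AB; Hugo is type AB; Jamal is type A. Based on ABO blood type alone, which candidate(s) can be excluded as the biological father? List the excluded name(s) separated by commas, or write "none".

Jamal

A candidate is excluded only if no genotype consistent with his phenotype could produce a type B child with a type O mother.
Jamal (type A): no genotype consistent with that phenotype can produce a type-B child with a type-O mother.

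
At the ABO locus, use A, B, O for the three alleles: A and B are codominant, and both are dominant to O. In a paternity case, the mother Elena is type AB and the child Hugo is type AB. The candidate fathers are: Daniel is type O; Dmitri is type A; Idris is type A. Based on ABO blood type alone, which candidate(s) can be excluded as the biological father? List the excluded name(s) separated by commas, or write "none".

A candidate is excluded only if no genotype consistent with his phenotype could produce a type AB child with a type AB mother.
Daniel (type O): no genotype consistent with that phenotype can produce a type-AB child with a type-AB mother.

Daniel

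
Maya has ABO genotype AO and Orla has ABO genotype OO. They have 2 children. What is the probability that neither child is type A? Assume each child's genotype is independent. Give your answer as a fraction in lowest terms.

1/4

ABO cross AO × OO → 1/2 O, 1/2 A.
So P(type A) = 1/2 per child.
P(not type A) = 1/2 for one child; (1/2)^2 = 1/4.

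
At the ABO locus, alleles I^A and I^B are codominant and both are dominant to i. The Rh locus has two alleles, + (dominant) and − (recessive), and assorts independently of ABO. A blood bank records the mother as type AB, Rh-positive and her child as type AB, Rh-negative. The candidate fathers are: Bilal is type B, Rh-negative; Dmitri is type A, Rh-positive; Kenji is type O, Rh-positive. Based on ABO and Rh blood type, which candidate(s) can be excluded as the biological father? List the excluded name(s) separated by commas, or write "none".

Kenji

A candidate is excluded only if no genotype consistent with his phenotype could produce a type AB, Rh-negative child with a type AB, Rh-positive mother.
Kenji (type O, Rh+): no genotype consistent with that phenotype can produce a type-AB Rh- child with a type-AB mother.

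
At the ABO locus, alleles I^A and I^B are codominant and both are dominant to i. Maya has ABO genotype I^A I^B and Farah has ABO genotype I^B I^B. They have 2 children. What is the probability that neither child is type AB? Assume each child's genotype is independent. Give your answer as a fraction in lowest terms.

ABO cross I^A I^B × I^B I^B → 1/2 B, 1/2 AB.
So P(type AB) = 1/2 per child.
P(not type AB) = 1/2 for one child; (1/2)^2 = 1/4.

1/4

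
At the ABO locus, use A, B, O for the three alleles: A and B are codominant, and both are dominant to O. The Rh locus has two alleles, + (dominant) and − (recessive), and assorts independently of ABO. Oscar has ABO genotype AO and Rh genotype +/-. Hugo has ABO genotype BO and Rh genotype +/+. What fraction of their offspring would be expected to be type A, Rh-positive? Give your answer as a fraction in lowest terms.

1/4

ABO cross AO × BO → offspring phenotypes: 1/4 O, 1/4 A, 1/4 B, 1/4 AB.
Rh cross +/- × +/+ → 1 Rh+.
Independent loci: P(type A, Rh-positive) = 1/4 × 1 = 1/4.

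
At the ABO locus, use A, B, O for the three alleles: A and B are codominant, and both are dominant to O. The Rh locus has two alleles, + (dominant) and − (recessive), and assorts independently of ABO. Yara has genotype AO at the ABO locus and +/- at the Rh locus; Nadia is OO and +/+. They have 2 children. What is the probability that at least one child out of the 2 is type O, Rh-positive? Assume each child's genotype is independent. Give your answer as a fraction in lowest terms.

ABO cross AO × OO → 1/2 O, 1/2 A.
Rh cross +/- × +/+ → 1 Rh+; so P(type O, Rh-positive) = 1/2 × 1 = 1/2 per child.
P(none) = (1/2)^2 = 1/4; P(at least one) = 1 − 1/4 = 3/4.

3/4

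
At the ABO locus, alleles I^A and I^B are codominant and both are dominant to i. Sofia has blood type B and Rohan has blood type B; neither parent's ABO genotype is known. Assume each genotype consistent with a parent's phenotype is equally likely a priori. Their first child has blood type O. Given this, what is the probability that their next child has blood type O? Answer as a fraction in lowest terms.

1/4

Possible genotypes: Sofia ∈ {I^B I^B, I^B i}; Rohan ∈ {I^B I^B, I^B i}.
Weight each parental genotype pair by prior × P(type-O child):
  I^B i × I^B i: posterior weight 1; P(next child type O) = 1/4.
Weighted sum = 1/4.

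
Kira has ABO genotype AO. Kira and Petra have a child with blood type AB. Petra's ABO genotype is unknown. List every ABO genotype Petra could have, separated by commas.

For each candidate genotype of Petra, check whether crossing it with AO can produce every observed child phenotype.
  AA → possible child types {A} ✗
  AB → possible child types {A, B, AB} ✓
  AO → possible child types {O, A} ✗
  BB → possible child types {B, AB} ✓
  BO → possible child types {O, A, B, AB} ✓
  OO → possible child types {O, A} ✗

AB, BB, BO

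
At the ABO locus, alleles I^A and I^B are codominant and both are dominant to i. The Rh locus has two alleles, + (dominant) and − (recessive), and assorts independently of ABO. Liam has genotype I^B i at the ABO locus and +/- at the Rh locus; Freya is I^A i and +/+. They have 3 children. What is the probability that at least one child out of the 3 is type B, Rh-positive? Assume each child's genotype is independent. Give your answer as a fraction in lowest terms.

37/64

ABO cross I^B i × I^A i → 1/4 O, 1/4 A, 1/4 B, 1/4 AB.
Rh cross +/- × +/+ → 1 Rh+; so P(type B, Rh-positive) = 1/4 × 1 = 1/4 per child.
P(none) = (3/4)^3 = 27/64; P(at least one) = 1 − 27/64 = 37/64.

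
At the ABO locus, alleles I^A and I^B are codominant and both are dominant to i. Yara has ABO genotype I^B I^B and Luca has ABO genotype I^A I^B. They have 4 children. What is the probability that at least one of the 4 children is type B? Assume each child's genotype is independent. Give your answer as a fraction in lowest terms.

ABO cross I^B I^B × I^A I^B → 1/2 B, 1/2 AB.
So P(type B) = 1/2 per child.
P(none) = (1/2)^4 = 1/16; P(at least one) = 1 − 1/16 = 15/16.

15/16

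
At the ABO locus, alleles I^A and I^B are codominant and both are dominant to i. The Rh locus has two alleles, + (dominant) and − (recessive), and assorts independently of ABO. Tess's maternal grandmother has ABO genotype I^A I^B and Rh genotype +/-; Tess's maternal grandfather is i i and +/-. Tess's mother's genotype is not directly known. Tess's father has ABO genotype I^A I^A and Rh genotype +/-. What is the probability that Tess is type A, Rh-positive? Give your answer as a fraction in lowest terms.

9/16

Tess's mother's ABO genotype from I^A I^B × i i: 1/2 I^A i, 1/2 I^B i.
Crossing each possibility with the father I^A I^A and summing P(type A): 1/2·1 + 1/2·1/2 = 3/4.
Similarly for Rh via the mother's Rh distribution: P(Rh+) = 3/4.
Independent loci: 3/4 × 3/4 = 9/16.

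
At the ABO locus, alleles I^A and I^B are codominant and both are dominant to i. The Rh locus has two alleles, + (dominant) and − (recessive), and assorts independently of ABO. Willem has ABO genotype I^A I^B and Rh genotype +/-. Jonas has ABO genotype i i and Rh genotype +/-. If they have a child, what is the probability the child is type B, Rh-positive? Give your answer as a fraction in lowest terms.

3/8

ABO cross I^A I^B × i i → offspring phenotypes: 1/2 A, 1/2 B.
Rh cross +/- × +/- → 3/4 Rh+, 1/4 Rh-.
Independent loci: P(type B, Rh-positive) = 1/2 × 3/4 = 3/8.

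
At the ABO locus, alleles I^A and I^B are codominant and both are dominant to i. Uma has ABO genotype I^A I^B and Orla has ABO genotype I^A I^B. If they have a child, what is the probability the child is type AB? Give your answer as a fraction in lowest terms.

1/2

ABO cross I^A I^B × I^A I^B → offspring phenotypes: 1/4 A, 1/4 B, 1/2 AB.
So P(type AB) = 1/2.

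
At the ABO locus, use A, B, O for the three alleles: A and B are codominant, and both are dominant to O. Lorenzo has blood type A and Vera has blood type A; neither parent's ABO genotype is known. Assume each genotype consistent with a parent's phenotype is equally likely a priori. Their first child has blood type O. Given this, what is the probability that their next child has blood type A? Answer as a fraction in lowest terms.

3/4

Possible genotypes: Lorenzo ∈ {AA, AO}; Vera ∈ {AA, AO}.
Weight each parental genotype pair by prior × P(type-O child):
  AO × AO: posterior weight 1; P(next child type A) = 3/4.
Weighted sum = 3/4.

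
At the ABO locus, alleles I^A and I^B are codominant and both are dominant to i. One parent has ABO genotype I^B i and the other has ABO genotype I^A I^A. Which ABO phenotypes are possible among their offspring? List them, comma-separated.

A, AB

Gametes from I^B i × I^A I^A give offspring ABO genotypes I^A I^B, I^A i, i.e. phenotypes A, AB.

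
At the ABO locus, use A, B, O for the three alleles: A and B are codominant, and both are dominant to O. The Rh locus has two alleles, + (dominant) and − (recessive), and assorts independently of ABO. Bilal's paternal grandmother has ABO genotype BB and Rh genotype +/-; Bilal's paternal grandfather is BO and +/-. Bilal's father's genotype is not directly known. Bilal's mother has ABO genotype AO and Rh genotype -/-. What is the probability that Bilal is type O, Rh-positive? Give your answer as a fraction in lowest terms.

Bilal's father's ABO genotype from BB × BO: 1/2 BB, 1/2 BO.
Crossing each possibility with the mother AO and summing P(type O): 1/2·0 + 1/2·1/4 = 1/8.
Similarly for Rh via the father's Rh distribution: P(Rh+) = 1/2.
Independent loci: 1/8 × 1/2 = 1/16.

1/16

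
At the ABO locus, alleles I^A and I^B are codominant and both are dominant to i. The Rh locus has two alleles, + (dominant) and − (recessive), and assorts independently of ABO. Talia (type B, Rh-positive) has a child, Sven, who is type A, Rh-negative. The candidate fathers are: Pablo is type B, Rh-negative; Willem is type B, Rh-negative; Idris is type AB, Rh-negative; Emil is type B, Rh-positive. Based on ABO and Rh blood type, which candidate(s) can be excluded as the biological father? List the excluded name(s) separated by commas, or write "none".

A candidate is excluded only if no genotype consistent with his phenotype could produce a type A, Rh-negative child with a type B, Rh-positive mother.
Pablo (type B, Rh-): no genotype consistent with that phenotype can produce a type-A Rh- child with a type-B mother.
Willem (type B, Rh-): no genotype consistent with that phenotype can produce a type-A Rh- child with a type-B mother.
Emil (type B, Rh+): no genotype consistent with that phenotype can produce a type-A Rh- child with a type-B mother.

Pablo, Willem, Emil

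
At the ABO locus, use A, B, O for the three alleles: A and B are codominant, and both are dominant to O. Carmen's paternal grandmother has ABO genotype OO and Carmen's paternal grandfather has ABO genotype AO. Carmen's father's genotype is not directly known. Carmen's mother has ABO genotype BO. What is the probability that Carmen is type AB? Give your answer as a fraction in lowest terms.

1/8

Carmen's father's ABO genotype from OO × AO: 1/2 AO, 1/2 OO.
Crossing each possibility with the mother BO and summing P(type AB): 1/2·1/4 + 1/2·0 = 1/8.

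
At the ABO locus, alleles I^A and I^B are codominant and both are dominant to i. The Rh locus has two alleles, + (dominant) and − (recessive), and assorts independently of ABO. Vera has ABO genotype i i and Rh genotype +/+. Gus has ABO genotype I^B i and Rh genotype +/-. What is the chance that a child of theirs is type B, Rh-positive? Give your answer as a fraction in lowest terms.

1/2

ABO cross i i × I^B i → offspring phenotypes: 1/2 O, 1/2 B.
Rh cross +/+ × +/- → 1 Rh+.
Independent loci: P(type B, Rh-positive) = 1/2 × 1 = 1/2.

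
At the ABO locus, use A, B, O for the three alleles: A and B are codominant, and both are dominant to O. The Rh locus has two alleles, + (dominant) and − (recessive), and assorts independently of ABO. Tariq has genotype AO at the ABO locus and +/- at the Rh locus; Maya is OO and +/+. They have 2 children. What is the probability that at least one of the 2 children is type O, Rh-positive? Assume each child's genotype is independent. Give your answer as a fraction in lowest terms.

ABO cross AO × OO → 1/2 O, 1/2 A.
Rh cross +/- × +/+ → 1 Rh+; so P(type O, Rh-positive) = 1/2 × 1 = 1/2 per child.
P(none) = (1/2)^2 = 1/4; P(at least one) = 1 − 1/4 = 3/4.

3/4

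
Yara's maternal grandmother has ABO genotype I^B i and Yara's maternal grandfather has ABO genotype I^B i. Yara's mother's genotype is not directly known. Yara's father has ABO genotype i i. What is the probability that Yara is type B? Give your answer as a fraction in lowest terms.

1/2

Yara's mother's ABO genotype from I^B i × I^B i: 1/4 I^B I^B, 1/2 I^B i, 1/4 i i.
Crossing each possibility with the father i i and summing P(type B): 1/4·1 + 1/2·1/2 + 1/4·0 = 1/2.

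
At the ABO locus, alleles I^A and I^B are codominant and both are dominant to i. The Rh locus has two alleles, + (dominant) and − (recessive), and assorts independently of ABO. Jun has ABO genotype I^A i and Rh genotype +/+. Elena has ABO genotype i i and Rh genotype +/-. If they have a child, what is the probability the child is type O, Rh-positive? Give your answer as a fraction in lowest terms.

1/2

ABO cross I^A i × i i → offspring phenotypes: 1/2 O, 1/2 A.
Rh cross +/+ × +/- → 1 Rh+.
Independent loci: P(type O, Rh-positive) = 1/2 × 1 = 1/2.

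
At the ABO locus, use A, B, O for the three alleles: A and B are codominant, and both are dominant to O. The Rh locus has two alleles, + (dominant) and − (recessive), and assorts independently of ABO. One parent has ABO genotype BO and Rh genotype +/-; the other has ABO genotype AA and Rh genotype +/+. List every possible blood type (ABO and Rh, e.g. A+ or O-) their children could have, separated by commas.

A+, AB+

Gametes from BO × AA give offspring ABO genotypes AB, AO, i.e. phenotypes A, AB.
Rh cross +/- × +/+ → phenotypes Rh+.
Combining independently: A+, AB+.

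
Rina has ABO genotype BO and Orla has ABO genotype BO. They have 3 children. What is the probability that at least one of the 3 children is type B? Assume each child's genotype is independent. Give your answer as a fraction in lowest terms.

ABO cross BO × BO → 1/4 O, 3/4 B.
So P(type B) = 3/4 per child.
P(none) = (1/4)^3 = 1/64; P(at least one) = 1 − 1/64 = 63/64.

63/64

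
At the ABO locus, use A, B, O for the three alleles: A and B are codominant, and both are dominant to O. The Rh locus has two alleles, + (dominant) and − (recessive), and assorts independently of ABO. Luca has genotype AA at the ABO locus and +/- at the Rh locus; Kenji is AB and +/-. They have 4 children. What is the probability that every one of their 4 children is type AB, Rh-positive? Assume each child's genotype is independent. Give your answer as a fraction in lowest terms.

81/4096

ABO cross AA × AB → 1/2 A, 1/2 AB.
Rh cross +/- × +/- → 3/4 Rh+, 1/4 Rh-; so P(type AB, Rh-positive) = 1/2 × 3/4 = 3/8 per child.
All 4 independent: (3/8)^4 = 81/4096.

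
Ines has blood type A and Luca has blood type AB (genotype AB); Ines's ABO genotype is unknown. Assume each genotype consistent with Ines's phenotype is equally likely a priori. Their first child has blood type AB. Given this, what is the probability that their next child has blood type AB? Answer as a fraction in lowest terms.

5/12

Possible genotypes: Ines ∈ {AA, AO}; Luca ∈ {AB}.
Weight each parental genotype pair by prior × P(type-AB child):
  AA × AB: posterior weight 2/3; P(next child type AB) = 1/2.
  AO × AB: posterior weight 1/3; P(next child type AB) = 1/4.
Weighted sum = 5/12.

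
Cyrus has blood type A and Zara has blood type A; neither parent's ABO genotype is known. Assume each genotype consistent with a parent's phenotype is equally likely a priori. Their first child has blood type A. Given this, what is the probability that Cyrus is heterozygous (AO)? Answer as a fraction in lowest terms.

7/15

Possible genotypes: Cyrus ∈ {AA, AO}; Zara ∈ {AA, AO}.
Weight each parental genotype pair by prior × P(type-A child):
  AA × AA: posterior weight 4/15.
  AA × AO: posterior weight 4/15.
  AO × AA: posterior weight 4/15.
  AO × AO: posterior weight 1/5.
Sum the posterior weight over pairs where Cyrus is AO: 7/15.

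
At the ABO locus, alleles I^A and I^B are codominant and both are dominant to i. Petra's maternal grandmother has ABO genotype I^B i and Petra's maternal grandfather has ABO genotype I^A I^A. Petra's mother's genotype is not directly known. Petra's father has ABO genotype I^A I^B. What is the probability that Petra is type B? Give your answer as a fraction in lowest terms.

Petra's mother's ABO genotype from I^B i × I^A I^A: 1/2 I^A I^B, 1/2 I^A i.
Crossing each possibility with the father I^A I^B and summing P(type B): 1/2·1/4 + 1/2·1/4 = 1/4.

1/4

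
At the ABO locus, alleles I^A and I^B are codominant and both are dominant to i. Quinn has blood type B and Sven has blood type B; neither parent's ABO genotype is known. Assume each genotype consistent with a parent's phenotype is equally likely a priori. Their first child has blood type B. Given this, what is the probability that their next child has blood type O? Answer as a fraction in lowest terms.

Possible genotypes: Quinn ∈ {I^B I^B, I^B i}; Sven ∈ {I^B I^B, I^B i}.
Weight each parental genotype pair by prior × P(type-B child):
  I^B I^B × I^B I^B: posterior weight 4/15; P(next child type O) = 0.
  I^B I^B × I^B i: posterior weight 4/15; P(next child type O) = 0.
  I^B i × I^B I^B: posterior weight 4/15; P(next child type O) = 0.
  I^B i × I^B i: posterior weight 1/5; P(next child type O) = 1/4.
Weighted sum = 1/20.

1/20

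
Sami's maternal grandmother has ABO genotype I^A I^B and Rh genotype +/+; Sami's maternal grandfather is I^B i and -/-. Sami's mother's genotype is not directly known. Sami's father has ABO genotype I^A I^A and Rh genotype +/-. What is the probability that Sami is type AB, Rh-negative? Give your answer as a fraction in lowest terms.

1/8

Sami's mother's ABO genotype from I^A I^B × I^B i: 1/4 I^A I^B, 1/4 I^A i, 1/4 I^B I^B, 1/4 I^B i.
Crossing each possibility with the father I^A I^A and summing P(type AB): 1/4·1/2 + 1/4·0 + 1/4·1 + 1/4·1/2 = 1/2.
Similarly for Rh via the mother's Rh distribution: P(Rh-) = 1/4.
Independent loci: 1/2 × 1/4 = 1/8.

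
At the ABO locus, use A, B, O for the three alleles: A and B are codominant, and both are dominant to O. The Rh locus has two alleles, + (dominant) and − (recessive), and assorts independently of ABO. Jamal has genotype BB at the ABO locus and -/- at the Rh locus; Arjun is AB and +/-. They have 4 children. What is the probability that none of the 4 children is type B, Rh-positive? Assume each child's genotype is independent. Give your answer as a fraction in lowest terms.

ABO cross BB × AB → 1/2 B, 1/2 AB.
Rh cross -/- × +/- → 1/2 Rh+, 1/2 Rh-; so P(type B, Rh-positive) = 1/2 × 1/2 = 1/4 per child.
P(not type B, Rh-positive) = 3/4 for one child; (3/4)^4 = 81/256.

81/256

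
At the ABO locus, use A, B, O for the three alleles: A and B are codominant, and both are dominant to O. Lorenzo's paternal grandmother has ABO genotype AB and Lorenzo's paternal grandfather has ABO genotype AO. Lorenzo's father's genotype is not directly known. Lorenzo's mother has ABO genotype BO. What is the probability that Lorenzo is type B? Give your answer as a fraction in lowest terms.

3/8

Lorenzo's father's ABO genotype from AB × AO: 1/4 AA, 1/4 AB, 1/4 AO, 1/4 BO.
Crossing each possibility with the mother BO and summing P(type B): 1/4·0 + 1/4·1/2 + 1/4·1/4 + 1/4·3/4 = 3/8.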